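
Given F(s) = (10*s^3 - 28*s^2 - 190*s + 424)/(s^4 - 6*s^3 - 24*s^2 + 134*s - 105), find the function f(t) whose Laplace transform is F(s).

f(t) = 4*exp(7*t) + 2*exp(3*t) + 3*exp(t) + exp(-5*t)

Factor the denominator: s^4 - 6*s^3 - 24*s^2 + 134*s - 105 = (s - 7)*(s - 3)*(s - 1)*(s + 5).
Partial fraction decomposition gives [2/(s - 3)] + [3/(s - 1)] + [1/(s + 5)] + [4/(s - 7)].
Invert each term: 2/(s - 3) ↔ 2e^(3t); 3/(s - 1) ↔ 3e^(t); 1/(s + 5) ↔ e^(-5t); 4/(s - 7) ↔ 4e^(7t).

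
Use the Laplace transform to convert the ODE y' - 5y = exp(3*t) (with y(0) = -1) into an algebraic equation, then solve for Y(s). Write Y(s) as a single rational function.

Transform both sides with L{·}.
The derivative rules (L{y'} = sY - y(0) = sY - (-1)) turn the left side into (s - 5)Y - (-1).
The right side is L{exp(3*t)} = 1/(s - 3).
So (s - 5)Y = 1/(s - 3) + (-1).
Divide through and combine into a single rational function.

Y(s) = (-s + 4)/(s^2 - 8*s + 15)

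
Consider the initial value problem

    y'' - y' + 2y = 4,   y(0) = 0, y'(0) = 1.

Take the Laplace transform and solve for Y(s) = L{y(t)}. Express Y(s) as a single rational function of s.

Transform both sides with L{·}.
Using L{y''} = s^2 Y - s·y(0) - y'(0) and L{y'} = sY - y(0), with y(0) = 0, y'(0) = 1, the left side becomes (s^2 - s + 2)Y - (1).
The right side is L{4} = 4/s.
So (s^2 - s + 2)Y = 4/s + (1).
Isolate Y and clear denominators.

Y(s) = (s + 4)/(s^3 - s^2 + 2*s)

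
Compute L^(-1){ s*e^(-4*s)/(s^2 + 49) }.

The factor e^(-4s) signals a time shift by c = 4 (second shifting theorem).
L{cos(7t)} = s/(s^2 + 49), so L^-1{s/(s^2 + 49)} = cos(7*t).
Hence the inverse is u(t - 4) times that function evaluated at t - 4.

Heaviside(t - 4)*(cos(7*t - 28))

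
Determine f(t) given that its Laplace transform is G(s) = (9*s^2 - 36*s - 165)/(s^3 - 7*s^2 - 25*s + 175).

Factor the denominator: s^3 - 7*s^2 - 25*s + 175 = (s - 7)*(s - 5)*(s + 5).
Partial fraction decomposition gives [2/(s + 5)] + [6/(s - 5)] + [1/(s - 7)].
Invert each term: 2/(s + 5) ↔ 2e^(-5t); 6/(s - 5) ↔ 6e^(5t); 1/(s - 7) ↔ e^(7t).

f(t) = exp(7*t) + 6*exp(5*t) + 2*exp(-5*t)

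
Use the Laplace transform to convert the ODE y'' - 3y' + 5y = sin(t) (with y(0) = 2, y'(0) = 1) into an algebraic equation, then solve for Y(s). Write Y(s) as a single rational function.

Y(s) = (2*s^3 - 5*s^2 + 2*s - 4)/(s^4 - 3*s^3 + 6*s^2 - 3*s + 5)

Laplace-transform each side.
The derivative rules (L{y''} = s^2 Y - s·y(0) - y'(0) and L{y'} = sY - y(0), with y(0) = 2, y'(0) = 1) turn the left side into (s^2 - 3*s + 5)Y - (2*s - 5).
The right side is L{sin(t)} = 1/(s^2 + 1).
So (s^2 - 3*s + 5)Y = 1/(s^2 + 1) + (2*s - 5).
Isolate Y and clear denominators.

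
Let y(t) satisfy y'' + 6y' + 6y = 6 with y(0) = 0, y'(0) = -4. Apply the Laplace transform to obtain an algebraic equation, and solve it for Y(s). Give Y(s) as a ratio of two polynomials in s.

Y(s) = (-4*s + 6)/(s^3 + 6*s^2 + 6*s)

Apply the Laplace transform to the equation.
Using L{y''} = s^2 Y - s·y(0) - y'(0) and L{y'} = sY - y(0), with y(0) = 0, y'(0) = -4, the left side becomes (s^2 + 6*s + 6)Y - (-4).
The right side is L{6} = 6/s.
So (s^2 + 6*s + 6)Y = 6/s + (-4).
Solve for Y(s) and write it as one ratio of polynomials.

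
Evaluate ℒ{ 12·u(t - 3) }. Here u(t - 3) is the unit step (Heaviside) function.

By the second shifting theorem, L{u(t - c)·g(t - c)} = e^(-cs)·G(s) with c = 3 and G(s) = L{g(t)}.
L{12} = 12/s.

12*exp(-3*s)/s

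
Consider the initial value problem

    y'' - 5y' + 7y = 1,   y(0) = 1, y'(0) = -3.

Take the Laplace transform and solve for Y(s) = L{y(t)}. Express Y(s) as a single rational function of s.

Apply the Laplace transform to the equation.
The derivative rules (L{y''} = s^2 Y - s·y(0) - y'(0) and L{y'} = sY - y(0), with y(0) = 1, y'(0) = -3) turn the left side into (s^2 - 5*s + 7)Y - (s - 8).
The right side is L{1} = 1/s.
So (s^2 - 5*s + 7)Y = 1/s + (s - 8).
Isolate Y and clear denominators.

Y(s) = (s^2 - 8*s + 1)/(s^3 - 5*s^2 + 7*s)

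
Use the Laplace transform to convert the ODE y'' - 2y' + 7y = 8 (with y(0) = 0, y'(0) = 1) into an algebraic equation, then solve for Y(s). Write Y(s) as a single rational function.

Take the Laplace transform of both sides.
With L{y''} = s^2 Y - s·y(0) - y'(0) and L{y'} = sY - y(0), with y(0) = 0, y'(0) = 1: the LHS transforms to (s^2 - 2*s + 7)Y - (1).
The right side is L{8} = 8/s.
So (s^2 - 2*s + 7)Y = 8/s + (1).
Solve for Y(s) and write it as one ratio of polynomials.

Y(s) = (s + 8)/(s^3 - 2*s^2 + 7*s)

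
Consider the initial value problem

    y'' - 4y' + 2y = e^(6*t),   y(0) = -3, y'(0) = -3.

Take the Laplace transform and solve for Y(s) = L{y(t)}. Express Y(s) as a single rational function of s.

Y(s) = (-3*s^2 + 27*s - 53)/(s^3 - 10*s^2 + 26*s - 12)

Laplace-transform each side.
With L{y''} = s^2 Y - s·y(0) - y'(0) and L{y'} = sY - y(0), with y(0) = -3, y'(0) = -3: the LHS transforms to (s^2 - 4*s + 2)Y - (-3*s + 9).
The right side is L{e^(6*t)} = 1/(s - 6).
So (s^2 - 4*s + 2)Y = 1/(s - 6) + (-3*s + 9).
Divide through and combine into a single rational function.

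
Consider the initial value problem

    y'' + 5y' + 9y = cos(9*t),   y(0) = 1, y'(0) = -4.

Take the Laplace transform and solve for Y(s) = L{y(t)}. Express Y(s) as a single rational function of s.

Take the Laplace transform of both sides.
The derivative rules (L{y''} = s^2 Y - s·y(0) - y'(0) and L{y'} = sY - y(0), with y(0) = 1, y'(0) = -4) turn the left side into (s^2 + 5*s + 9)Y - (s + 1).
The right side is L{cos(9*t)} = s/(s^2 + 81).
So (s^2 + 5*s + 9)Y = s/(s^2 + 81) + (s + 1).
Isolate Y and clear denominators.

Y(s) = (s^3 + s^2 + 82*s + 81)/(s^4 + 5*s^3 + 90*s^2 + 405*s + 729)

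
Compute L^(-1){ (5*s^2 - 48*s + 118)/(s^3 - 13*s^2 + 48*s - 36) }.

Factor the denominator: s^3 - 13*s^2 + 48*s - 36 = (s - 6)^2*(s - 1).
Partial fraction decomposition gives [2/(s - 6)] + [2/(s - 6)^2] + [3/(s - 1)].
Invert each term: 2/(s - 6) ↔ 2e^(6t); 2/(s - 6)^2 ↔ 2t·e^(6t); 3/(s - 1) ↔ 3e^(t).

2*t*exp(6*t) + 2*exp(6*t) + 3*exp(t)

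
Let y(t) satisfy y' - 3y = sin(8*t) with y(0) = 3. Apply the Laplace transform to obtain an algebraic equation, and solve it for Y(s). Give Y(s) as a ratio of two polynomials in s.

Y(s) = (3*s^2 + 200)/(s^3 - 3*s^2 + 64*s - 192)

Transform both sides with L{·}.
The derivative rules (L{y'} = sY - y(0) = sY - 3) turn the left side into (s - 3)Y - (3).
The right side is L{sin(8*t)} = 8/(s^2 + 64).
So (s - 3)Y = 8/(s^2 + 64) + (3).
Divide through and combine into a single rational function.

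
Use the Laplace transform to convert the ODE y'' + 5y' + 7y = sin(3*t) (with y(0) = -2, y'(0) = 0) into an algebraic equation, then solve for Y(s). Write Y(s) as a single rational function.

Transform both sides with L{·}.
The derivative rules (L{y''} = s^2 Y - s·y(0) - y'(0) and L{y'} = sY - y(0), with y(0) = -2, y'(0) = 0) turn the left side into (s^2 + 5*s + 7)Y - (-2*s - 10).
The right side is L{sin(3*t)} = 3/(s^2 + 9).
So (s^2 + 5*s + 7)Y = 3/(s^2 + 9) + (-2*s - 10).
Solve for Y(s) and write it as one ratio of polynomials.

Y(s) = (-2*s^3 - 10*s^2 - 18*s - 87)/(s^4 + 5*s^3 + 16*s^2 + 45*s + 63)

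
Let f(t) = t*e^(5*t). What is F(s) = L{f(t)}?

L{t} = 1!/s^2 = 1/s^2.
By the first shifting theorem, multiplying by e^(5t) replaces s with s - 5.

F(s) = (s - 5)^(-2)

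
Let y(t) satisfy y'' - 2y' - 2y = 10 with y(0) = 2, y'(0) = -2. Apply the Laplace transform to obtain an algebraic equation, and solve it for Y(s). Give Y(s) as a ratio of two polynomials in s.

Take the Laplace transform of both sides.
The derivative rules (L{y''} = s^2 Y - s·y(0) - y'(0) and L{y'} = sY - y(0), with y(0) = 2, y'(0) = -2) turn the left side into (s^2 - 2*s - 2)Y - (2*s - 6).
The right side is L{10} = 10/s.
So (s^2 - 2*s - 2)Y = 10/s + (2*s - 6).
Divide through and combine into a single rational function.

Y(s) = (2*s^2 - 6*s + 10)/(s^3 - 2*s^2 - 2*s)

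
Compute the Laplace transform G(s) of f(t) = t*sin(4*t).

L{sin(4t)} = 4/(s^2 + 16).
Then apply L{t·g(t)} = -d/ds[H(s)] with H(s) = 4/(s^2 + 16):
differentiating 1 time and applying the sign gives 8*s/(s^2 + 16)^2.

G(s) = 8*s/(s^2 + 16)^2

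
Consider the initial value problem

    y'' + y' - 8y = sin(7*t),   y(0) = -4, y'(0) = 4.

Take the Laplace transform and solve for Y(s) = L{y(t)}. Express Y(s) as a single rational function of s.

Laplace-transform each side.
The derivative rules (L{y''} = s^2 Y - s·y(0) - y'(0) and L{y'} = sY - y(0), with y(0) = -4, y'(0) = 4) turn the left side into (s^2 + s - 8)Y - (-4*s).
The right side is L{sin(7*t)} = 7/(s^2 + 49).
So (s^2 + s - 8)Y = 7/(s^2 + 49) + (-4*s).
Isolate Y and clear denominators.

Y(s) = (-4*s^3 - 196*s + 7)/(s^4 + s^3 + 41*s^2 + 49*s - 392)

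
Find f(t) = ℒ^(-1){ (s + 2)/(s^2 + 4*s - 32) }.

f(t) = exp(-2*t)*cosh(6*t)

Rewrite the denominator: s^2 + 4*s - 32 = (s + 2)^2 - 36.
The form in (s + 2) signals a first-shifting-theorem factor e^(-2t).
Since L{cosh(6t)} = s/(s^2 - 36), the inverse is exp(-2*t)*cosh(6*t).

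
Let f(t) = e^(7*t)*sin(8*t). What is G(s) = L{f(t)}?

L{sin(8t)} = 8/(s^2 + 64).
By the first shifting theorem, multiplying by e^(7t) replaces s with s - 7.

G(s) = 8/((s - 7)^2 + 64)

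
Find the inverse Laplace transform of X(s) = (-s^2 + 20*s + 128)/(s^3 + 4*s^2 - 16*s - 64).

Factor the denominator: s^3 + 4*s^2 - 16*s - 64 = (s - 4)*(s + 4)^2.
Partial fraction decomposition gives [-4/(s + 4)] + [-4/(s + 4)^2] + [3/(s - 4)].
Invert each term: -4/(s + 4) ↔ -4e^(-4t); -4/(s + 4)^2 ↔ -4t·e^(-4t); 3/(s - 4) ↔ 3e^(4t).

-4*t*exp(-4*t) + 3*exp(4*t) - 4*exp(-4*t)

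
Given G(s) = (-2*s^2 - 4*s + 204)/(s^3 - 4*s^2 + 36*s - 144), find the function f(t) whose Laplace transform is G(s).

Factor the denominator: s^3 - 4*s^2 + 36*s - 144 = (s - 4)*(s^2 + 36).
Partial fraction decomposition gives [3/(s - 4)] + [-5*s/(s^2 + 36)] + [-24/(s^2 + 36)].
Invert each term: 3/(s - 4) ↔ 3e^(4t); -5·s/(s^2 + 36) ↔ -5cos(6t); -4·6/(s^2 + 36) ↔ -4sin(6t).

f(t) = 3*exp(4*t) - 4*sin(6*t) - 5*cos(6*t)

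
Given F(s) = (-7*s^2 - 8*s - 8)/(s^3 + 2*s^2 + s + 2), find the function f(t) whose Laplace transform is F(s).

Factor the denominator: s^3 + 2*s^2 + s + 2 = (s + 2)*(s^2 + 1).
Partial fraction decomposition gives [-4/(s + 2)] + [-3*s/(s^2 + 1)] + [-2/(s^2 + 1)].
Invert each term: -4/(s + 2) ↔ -4e^(-2t); -3·s/(s^2 + 1) ↔ -3cos(t); -2·1/(s^2 + 1) ↔ -2sin(t).

f(t) = -2*sin(t) - 3*cos(t) - 4*exp(-2*t)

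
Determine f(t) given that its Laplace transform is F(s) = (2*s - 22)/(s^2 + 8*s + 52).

Complete the square in the denominator: s^2 + 8*s + 52 = (s + 4)^2 + 6^2.
Split the numerator to match: 2*s - 22 = 2·(s + 4) - 5·6.
Invert each term: 2·(s + 4)/((s + 4)^2 + 36) ↔ 2e^(-4t)cos(6t); -5·6/((s + 4)^2 + 36) ↔ -5e^(-4t)sin(6t).

f(t) = -5*exp(-4*t)*sin(6*t) + 2*exp(-4*t)*cos(6*t)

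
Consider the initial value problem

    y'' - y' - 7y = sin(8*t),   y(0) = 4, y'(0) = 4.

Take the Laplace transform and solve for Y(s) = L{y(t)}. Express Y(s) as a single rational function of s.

Laplace-transform each side.
Using L{y''} = s^2 Y - s·y(0) - y'(0) and L{y'} = sY - y(0), with y(0) = 4, y'(0) = 4, the left side becomes (s^2 - s - 7)Y - (4*s).
The right side is L{sin(8*t)} = 8/(s^2 + 64).
So (s^2 - s - 7)Y = 8/(s^2 + 64) + (4*s).
Isolate Y and clear denominators.

Y(s) = (4*s^3 + 256*s + 8)/(s^4 - s^3 + 57*s^2 - 64*s - 448)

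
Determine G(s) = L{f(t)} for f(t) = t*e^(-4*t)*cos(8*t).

L{cos(8t)} = s/(s^2 + 64).
Multiplying by e^(-4t) shifts s → s + 4, so L{e^(-4*t)*cos(8*t)} = (s + 4)/((s + 4)^2 + 64).
Then apply L{t·g(t)} = -d/ds[H(s)] with H(s) = (s + 4)/((s + 4)^2 + 64):
differentiating 1 time and applying the sign gives (s - 4)*(s + 12)/(s^2 + 8*s + 80)^2.

G(s) = (s - 4)*(s + 12)/(s^2 + 8*s + 80)^2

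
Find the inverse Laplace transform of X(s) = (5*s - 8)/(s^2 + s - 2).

Factor the denominator: s^2 + s - 2 = (s - 1)*(s + 2).
Partial fraction decomposition gives [6/(s + 2)] + [-1/(s - 1)].
Invert each term: 6/(s + 2) ↔ 6e^(-2t); -1/(s - 1) ↔ -e^(t).

-exp(t) + 6*exp(-2*t)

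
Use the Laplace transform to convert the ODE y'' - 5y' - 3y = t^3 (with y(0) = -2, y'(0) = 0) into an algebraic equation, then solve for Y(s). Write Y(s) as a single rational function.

Transform both sides with L{·}.
With L{y''} = s^2 Y - s·y(0) - y'(0) and L{y'} = sY - y(0), with y(0) = -2, y'(0) = 0: the LHS transforms to (s^2 - 5*s - 3)Y - (-2*s + 10).
The right side is L{t^3} = 6/s^4.
So (s^2 - 5*s - 3)Y = 6/s^4 + (-2*s + 10).
Solve for Y(s) and write it as one ratio of polynomials.

Y(s) = (-2*s^5 + 10*s^4 + 6)/(s^6 - 5*s^5 - 3*s^4)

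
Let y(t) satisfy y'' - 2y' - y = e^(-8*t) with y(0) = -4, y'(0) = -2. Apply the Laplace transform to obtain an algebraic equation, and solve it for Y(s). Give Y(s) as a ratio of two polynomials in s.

Y(s) = (-4*s^2 - 26*s + 49)/(s^3 + 6*s^2 - 17*s - 8)

Apply the Laplace transform to the equation.
Using L{y''} = s^2 Y - s·y(0) - y'(0) and L{y'} = sY - y(0), with y(0) = -4, y'(0) = -2, the left side becomes (s^2 - 2*s - 1)Y - (-4*s + 6).
The right side is L{e^(-8*t)} = 1/(s + 8).
So (s^2 - 2*s - 1)Y = 1/(s + 8) + (-4*s + 6).
Solve for Y(s) and write it as one ratio of polynomials.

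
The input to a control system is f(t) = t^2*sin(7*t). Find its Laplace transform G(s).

L{sin(7t)} = 7/(s^2 + 49).
Then apply L{t^2·g(t)} = (-1)^2 d^2/ds^2[H(s)] with H(s) = 7/(s^2 + 49):
differentiating 2 times and applying the sign gives 14*(3*s^2 - 49)/(s^2 + 49)^3.

G(s) = 14*(3*s^2 - 49)/(s^2 + 49)^3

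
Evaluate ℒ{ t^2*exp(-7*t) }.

L{e^(-7t)} = 1/(s + 7).
Then apply L{t^2·g(t)} = (-1)^2 d^2/ds^2[H(s)] with H(s) = 1/(s + 7):
differentiating 2 times and applying the sign gives 2/(s + 7)^3.

2/(s + 7)^3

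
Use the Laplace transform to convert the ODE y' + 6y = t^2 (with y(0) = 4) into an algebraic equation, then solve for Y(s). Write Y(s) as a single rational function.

Y(s) = (4*s^3 + 2)/(s^4 + 6*s^3)

Laplace-transform each side.
The derivative rules (L{y'} = sY - y(0) = sY - 4) turn the left side into (s + 6)Y - (4).
The right side is L{t^2} = 2/s^3.
So (s + 6)Y = 2/s^3 + (4).
Divide through and combine into a single rational function.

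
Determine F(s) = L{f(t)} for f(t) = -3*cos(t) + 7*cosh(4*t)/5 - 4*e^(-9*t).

The transform is linear, so treat each term independently.
(7/5)·[L{cosh(4t)} = s/(s^2 - 16)]; (-4)·[L{e^(-9t)} = 1/(s + 9)]; (-3)·[L{cos(t)} = s/(s^2 + 1)].

F(s) = -3*s/(s^2 + 1) + 7*s/(5*(s^2 - 16)) - 4/(s + 9)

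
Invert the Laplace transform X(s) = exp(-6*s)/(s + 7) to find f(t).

f(t) = Heaviside(t - 6)*(exp(-7*t + 42))

The factor e^(-6s) signals a time shift by c = 6 (second shifting theorem).
L{e^(-7t)} = 1/(s + 7), so L^-1{1/(s + 7)} = exp(-7*t).
Hence the inverse is u(t - 6) times that function evaluated at t - 6.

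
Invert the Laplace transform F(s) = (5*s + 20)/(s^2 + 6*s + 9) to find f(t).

f(t) = 5*t*exp(-3*t) + 5*exp(-3*t)

Factor the denominator: s^2 + 6*s + 9 = (s + 3)^2.
Partial fraction decomposition gives [5/(s + 3)] + [5/(s + 3)^2].
Invert each term: 5/(s + 3) ↔ 5e^(-3t); 5/(s + 3)^2 ↔ 5t·e^(-3t).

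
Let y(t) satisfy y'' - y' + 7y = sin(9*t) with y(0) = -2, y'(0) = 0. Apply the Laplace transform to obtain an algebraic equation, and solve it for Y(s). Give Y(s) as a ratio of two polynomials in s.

Y(s) = (-2*s^3 + 2*s^2 - 162*s + 171)/(s^4 - s^3 + 88*s^2 - 81*s + 567)

Apply the Laplace transform to the equation.
The derivative rules (L{y''} = s^2 Y - s·y(0) - y'(0) and L{y'} = sY - y(0), with y(0) = -2, y'(0) = 0) turn the left side into (s^2 - s + 7)Y - (-2*s + 2).
The right side is L{sin(9*t)} = 9/(s^2 + 81).
So (s^2 - s + 7)Y = 9/(s^2 + 81) + (-2*s + 2).
Isolate Y and clear denominators.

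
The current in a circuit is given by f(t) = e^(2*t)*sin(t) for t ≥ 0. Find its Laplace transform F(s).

F(s) = 1/((s - 2)^2 + 1)

L{sin(t)} = 1/(s^2 + 1).
By the first shifting theorem, multiplying by e^(2t) replaces s with s - 2.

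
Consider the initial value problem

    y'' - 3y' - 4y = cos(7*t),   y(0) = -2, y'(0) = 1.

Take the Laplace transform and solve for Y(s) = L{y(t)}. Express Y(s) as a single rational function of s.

Y(s) = (-2*s^3 + 7*s^2 - 97*s + 343)/(s^4 - 3*s^3 + 45*s^2 - 147*s - 196)

Take the Laplace transform of both sides.
The derivative rules (L{y''} = s^2 Y - s·y(0) - y'(0) and L{y'} = sY - y(0), with y(0) = -2, y'(0) = 1) turn the left side into (s^2 - 3*s - 4)Y - (-2*s + 7).
The right side is L{cos(7*t)} = s/(s^2 + 49).
So (s^2 - 3*s - 4)Y = s/(s^2 + 49) + (-2*s + 7).
Isolate Y and clear denominators.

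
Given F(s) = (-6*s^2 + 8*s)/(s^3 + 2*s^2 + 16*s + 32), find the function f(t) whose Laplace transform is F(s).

f(t) = 4*sin(4*t) - 4*cos(4*t) - 2*exp(-2*t)

Factor the denominator: s^3 + 2*s^2 + 16*s + 32 = (s + 2)*(s^2 + 16).
Partial fraction decomposition gives [-2/(s + 2)] + [-4*s/(s^2 + 16)] + [16/(s^2 + 16)].
Invert each term: -2/(s + 2) ↔ -2e^(-2t); -4·s/(s^2 + 16) ↔ -4cos(4t); 4·4/(s^2 + 16) ↔ 4sin(4t).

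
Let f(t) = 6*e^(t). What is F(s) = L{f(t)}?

F(s) = 6/(s - 1)

L{6} = 6/s.
By the first shifting theorem, multiplying by e^(t) replaces s with s - 1.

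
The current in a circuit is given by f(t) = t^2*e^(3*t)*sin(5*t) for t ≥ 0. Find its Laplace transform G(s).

G(s) = 10*(3*s^2 - 18*s + 2)/(s^2 - 6*s + 34)^3

L{sin(5t)} = 5/(s^2 + 25).
Multiplying by e^(3t) shifts s → s - 3, so L{e^(3*t)*sin(5*t)} = 5/((s - 3)^2 + 25).
Then apply L{t^2·g(t)} = (-1)^2 d^2/ds^2[H(s)] with H(s) = 5/((s - 3)^2 + 25):
differentiating 2 times and applying the sign gives 10*(3*s^2 - 18*s + 2)/(s^2 - 6*s + 34)^3.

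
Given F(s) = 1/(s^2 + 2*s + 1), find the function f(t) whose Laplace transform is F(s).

f(t) = t*exp(-t)

Rewrite the denominator: s^2 + 2*s + 1 = (s + 1)^2.
The form in (s + 1) signals a first-shifting-theorem factor e^(-t).
Since L{t} = 1!/s^2 = 1/s^2, the inverse is t*e^(-t).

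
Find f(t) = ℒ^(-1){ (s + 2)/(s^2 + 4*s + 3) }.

f(t) = exp(-2*t)*cosh(t)

Rewrite the denominator: s^2 + 4*s + 3 = (s + 2)^2 - 1.
The form in (s + 2) signals a first-shifting-theorem factor e^(-2t).
Since L{cosh(t)} = s/(s^2 - 1), the inverse is e^(-2*t)*cosh(t).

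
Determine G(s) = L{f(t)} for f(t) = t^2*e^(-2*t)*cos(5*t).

G(s) = 2*(s + 2)*(s^2 + 4*s - 71)/(s^2 + 4*s + 29)^3

L{cos(5t)} = s/(s^2 + 25).
Multiplying by e^(-2t) shifts s → s + 2, so L{e^(-2*t)*cos(5*t)} = (s + 2)/((s + 2)^2 + 25).
Then apply L{t^2·g(t)} = (-1)^2 d^2/ds^2[H(s)] with H(s) = (s + 2)/((s + 2)^2 + 25):
differentiating 2 times and applying the sign gives 2*(s + 2)*(s^2 + 4*s - 71)/(s^2 + 4*s + 29)^3.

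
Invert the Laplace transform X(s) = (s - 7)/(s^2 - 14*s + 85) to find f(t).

f(t) = exp(7*t)*cos(6*t)

Rewrite the denominator: s^2 - 14*s + 85 = (s - 7)^2 + 36.
The form in (s - 7) signals a first-shifting-theorem factor e^(7t).
Since L{cos(6t)} = s/(s^2 + 36), the inverse is exp(7*t)*cos(6*t).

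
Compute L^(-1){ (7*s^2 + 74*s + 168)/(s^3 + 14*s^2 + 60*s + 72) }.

6*t*exp(-6*t) + 3*exp(-2*t) + 4*exp(-6*t)

Factor the denominator: s^3 + 14*s^2 + 60*s + 72 = (s + 2)*(s + 6)^2.
Partial fraction decomposition gives [4/(s + 6)] + [6/(s + 6)^2] + [3/(s + 2)].
Invert each term: 4/(s + 6) ↔ 4e^(-6t); 6/(s + 6)^2 ↔ 6t·e^(-6t); 3/(s + 2) ↔ 3e^(-2t).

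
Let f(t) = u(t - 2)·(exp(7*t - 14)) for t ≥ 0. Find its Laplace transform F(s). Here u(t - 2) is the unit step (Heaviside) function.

F(s) = exp(-2*s)/(s - 7)

By the second shifting theorem, L{u(t - c)·g(t - c)} = e^(-cs)·G(s) with c = 2 and G(s) = L{g(t)}.
L{e^(7t)} = 1/(s - 7).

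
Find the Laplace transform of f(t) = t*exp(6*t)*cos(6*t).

L{cos(6t)} = s/(s^2 + 36).
Multiplying by e^(6t) shifts s → s - 6, so L{exp(6*t)*cos(6*t)} = (s - 6)/((s - 6)^2 + 36).
Then apply L{t·g(t)} = -d/ds[G(s)] with G(s) = (s - 6)/((s - 6)^2 + 36):
differentiating 1 time and applying the sign gives s*(s - 12)/(s^2 - 12*s + 72)^2.

s*(s - 12)/(s^2 - 12*s + 72)^2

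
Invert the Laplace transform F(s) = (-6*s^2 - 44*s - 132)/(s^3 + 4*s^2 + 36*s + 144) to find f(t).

f(t) = -4*sin(6*t) - 5*cos(6*t) - exp(-4*t)

Factor the denominator: s^3 + 4*s^2 + 36*s + 144 = (s + 4)*(s^2 + 36).
Partial fraction decomposition gives [-1/(s + 4)] + [-5*s/(s^2 + 36)] + [-24/(s^2 + 36)].
Invert each term: -1/(s + 4) ↔ -e^(-4t); -5·s/(s^2 + 36) ↔ -5cos(6t); -4·6/(s^2 + 36) ↔ -4sin(6t).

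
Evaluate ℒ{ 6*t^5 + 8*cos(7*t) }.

8*s/(s^2 + 49) + 720/s^6

Apply the Laplace transform termwise.
(8)·[L{cos(7t)} = s/(s^2 + 49)]; (6)·[L{t^5} = 5!/s^6 = 120/s^6].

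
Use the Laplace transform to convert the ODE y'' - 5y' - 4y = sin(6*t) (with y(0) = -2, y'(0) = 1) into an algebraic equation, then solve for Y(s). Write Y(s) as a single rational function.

Take the Laplace transform of both sides.
Using L{y''} = s^2 Y - s·y(0) - y'(0) and L{y'} = sY - y(0), with y(0) = -2, y'(0) = 1, the left side becomes (s^2 - 5*s - 4)Y - (-2*s + 11).
The right side is L{sin(6*t)} = 6/(s^2 + 36).
So (s^2 - 5*s - 4)Y = 6/(s^2 + 36) + (-2*s + 11).
Divide through and combine into a single rational function.

Y(s) = (-2*s^3 + 11*s^2 - 72*s + 402)/(s^4 - 5*s^3 + 32*s^2 - 180*s - 144)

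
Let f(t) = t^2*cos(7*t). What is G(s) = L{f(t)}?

L{cos(7t)} = s/(s^2 + 49).
Then apply L{t^2·g(t)} = (-1)^2 d^2/ds^2[H(s)] with H(s) = s/(s^2 + 49):
differentiating 2 times and applying the sign gives 2*s*(s^2 - 147)/(s^2 + 49)^3.

G(s) = 2*s*(s^2 - 147)/(s^2 + 49)^3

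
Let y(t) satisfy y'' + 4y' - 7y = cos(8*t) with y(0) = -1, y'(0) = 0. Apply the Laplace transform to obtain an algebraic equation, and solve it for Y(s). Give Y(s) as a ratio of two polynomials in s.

Take the Laplace transform of both sides.
The derivative rules (L{y''} = s^2 Y - s·y(0) - y'(0) and L{y'} = sY - y(0), with y(0) = -1, y'(0) = 0) turn the left side into (s^2 + 4*s - 7)Y - (-s - 4).
The right side is L{cos(8*t)} = s/(s^2 + 64).
So (s^2 + 4*s - 7)Y = s/(s^2 + 64) + (-s - 4).
Divide through and combine into a single rational function.

Y(s) = (-s^3 - 4*s^2 - 63*s - 256)/(s^4 + 4*s^3 + 57*s^2 + 256*s - 448)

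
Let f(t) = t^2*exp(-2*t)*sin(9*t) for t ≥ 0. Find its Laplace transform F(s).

L{sin(9t)} = 9/(s^2 + 81).
Multiplying by e^(-2t) shifts s → s + 2, so L{exp(-2*t)*sin(9*t)} = 9/((s + 2)^2 + 81).
Then apply L{t^2·g(t)} = (-1)^2 d^2/ds^2[G(s)] with G(s) = 9/((s + 2)^2 + 81):
differentiating 2 times and applying the sign gives 54*(s^2 + 4*s - 23)/(s^2 + 4*s + 85)^3.

F(s) = 54*(s^2 + 4*s - 23)/(s^2 + 4*s + 85)^3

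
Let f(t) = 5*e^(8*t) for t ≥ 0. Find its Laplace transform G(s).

L{5} = 5/s.
By the first shifting theorem, multiplying by e^(8t) replaces s with s - 8.

G(s) = 5/(s - 8)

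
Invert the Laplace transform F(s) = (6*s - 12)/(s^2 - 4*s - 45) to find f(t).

Rewrite the denominator: s^2 - 4*s - 45 = (s - 2)^2 - 49.
The form in (s - 2) signals a first-shifting-theorem factor e^(2t).
Since L{cosh(7t)} = s/(s^2 - 49), the inverse is e^(2*t)*cosh(7*t), scaled by 6.

f(t) = 6*exp(2*t)*cosh(7*t)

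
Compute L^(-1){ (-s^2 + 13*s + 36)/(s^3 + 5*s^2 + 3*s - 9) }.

Factor the denominator: s^3 + 5*s^2 + 3*s - 9 = (s - 1)*(s + 3)^2.
Partial fraction decomposition gives [-4/(s + 3)] + [3/(s + 3)^2] + [3/(s - 1)].
Invert each term: -4/(s + 3) ↔ -4e^(-3t); 3/(s + 3)^2 ↔ 3t·e^(-3t); 3/(s - 1) ↔ 3e^(t).

3*t*exp(-3*t) + 3*exp(t) - 4*exp(-3*t)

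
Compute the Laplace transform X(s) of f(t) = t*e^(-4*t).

X(s) = (s + 4)^(-2)

L{e^(-4t)} = 1/(s + 4).
Then apply L{t·g(t)} = -d/ds[G(s)] with G(s) = 1/(s + 4):
differentiating 1 time and applying the sign gives (s + 4)^(-2).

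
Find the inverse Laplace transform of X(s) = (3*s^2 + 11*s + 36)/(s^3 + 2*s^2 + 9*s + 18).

Factor the denominator: s^3 + 2*s^2 + 9*s + 18 = (s + 2)*(s^2 + 9).
Partial fraction decomposition gives [2/(s + 2)] + [s/(s^2 + 9)] + [9/(s^2 + 9)].
Invert each term: 2/(s + 2) ↔ 2e^(-2t); 1·s/(s^2 + 9) ↔ cos(3t); 3·3/(s^2 + 9) ↔ 3sin(3t).

3*sin(3*t) + cos(3*t) + 2*exp(-2*t)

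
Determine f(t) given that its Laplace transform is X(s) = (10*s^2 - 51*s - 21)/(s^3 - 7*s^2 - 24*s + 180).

Factor the denominator: s^3 - 7*s^2 - 24*s + 180 = (s - 6)^2*(s + 5).
Partial fraction decomposition gives [6/(s - 6)] + [3/(s - 6)^2] + [4/(s + 5)].
Invert each term: 6/(s - 6) ↔ 6e^(6t); 3/(s - 6)^2 ↔ 3t·e^(6t); 4/(s + 5) ↔ 4e^(-5t).

f(t) = 3*t*exp(6*t) + 6*exp(6*t) + 4*exp(-5*t)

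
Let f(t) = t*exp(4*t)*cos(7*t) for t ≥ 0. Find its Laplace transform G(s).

G(s) = (s - 11)*(s + 3)/(s^2 - 8*s + 65)^2

L{cos(7t)} = s/(s^2 + 49).
Multiplying by e^(4t) shifts s → s - 4, so L{exp(4*t)*cos(7*t)} = (s - 4)/((s - 4)^2 + 49).
Then apply L{t·g(t)} = -d/ds[H(s)] with H(s) = (s - 4)/((s - 4)^2 + 49):
differentiating 1 time and applying the sign gives (s - 11)*(s + 3)/(s^2 - 8*s + 65)^2.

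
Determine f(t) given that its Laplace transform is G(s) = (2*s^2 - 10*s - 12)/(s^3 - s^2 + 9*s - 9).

f(t) = -2*exp(t) - 2*sin(3*t) + 4*cos(3*t)

Factor the denominator: s^3 - s^2 + 9*s - 9 = (s - 1)*(s^2 + 9).
Partial fraction decomposition gives [-2/(s - 1)] + [4*s/(s^2 + 9)] + [-6/(s^2 + 9)].
Invert each term: -2/(s - 1) ↔ -2e^(t); 4·s/(s^2 + 9) ↔ 4cos(3t); -2·3/(s^2 + 9) ↔ -2sin(3t).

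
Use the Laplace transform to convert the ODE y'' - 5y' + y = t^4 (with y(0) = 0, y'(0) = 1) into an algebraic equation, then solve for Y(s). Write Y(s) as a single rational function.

Y(s) = (s^5 + 24)/(s^7 - 5*s^6 + s^5)

Transform both sides with L{·}.
With L{y''} = s^2 Y - s·y(0) - y'(0) and L{y'} = sY - y(0), with y(0) = 0, y'(0) = 1: the LHS transforms to (s^2 - 5*s + 1)Y - (1).
The right side is L{t^4} = 24/s^5.
So (s^2 - 5*s + 1)Y = 24/s^5 + (1).
Divide through and combine into a single rational function.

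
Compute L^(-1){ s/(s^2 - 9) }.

Since L{cosh(3t)} = s/(s^2 - 9), the inverse is cosh(3*t).

cosh(3*t)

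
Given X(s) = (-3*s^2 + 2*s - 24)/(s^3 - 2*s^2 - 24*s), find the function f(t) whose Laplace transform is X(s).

Factor the denominator: s^3 - 2*s^2 - 24*s = s*(s - 6)*(s + 4).
Partial fraction decomposition gives [-2/(s - 6)] + [-2/(s + 4)] + [1/s].
Invert each term: -2/(s - 6) ↔ -2e^(6t); -2/(s + 4) ↔ -2e^(-4t); 1/(s - 0) ↔ e^(0t).

f(t) = -2*exp(6*t) + 1 - 2*exp(-4*t)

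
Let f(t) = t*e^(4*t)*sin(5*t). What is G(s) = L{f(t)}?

G(s) = 10*(s - 4)/(s^2 - 8*s + 41)^2

L{sin(5t)} = 5/(s^2 + 25).
Multiplying by e^(4t) shifts s → s - 4, so L{e^(4*t)*sin(5*t)} = 5/((s - 4)^2 + 25).
Then apply L{t·g(t)} = -d/ds[H(s)] with H(s) = 5/((s - 4)^2 + 25):
differentiating 1 time and applying the sign gives 10*(s - 4)/(s^2 - 8*s + 41)^2.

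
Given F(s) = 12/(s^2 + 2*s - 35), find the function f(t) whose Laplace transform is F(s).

f(t) = 2*exp(-t)*sinh(6*t)

Rewrite the denominator: s^2 + 2*s - 35 = (s + 1)^2 - 36.
The form in (s + 1) signals a first-shifting-theorem factor e^(-t).
Since L{sinh(6t)} = 6/(s^2 - 36), the inverse is e^(-t)*sinh(6*t), scaled by 2.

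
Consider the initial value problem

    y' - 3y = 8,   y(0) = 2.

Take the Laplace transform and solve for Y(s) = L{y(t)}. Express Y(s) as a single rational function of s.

Y(s) = (2*s + 8)/(s^2 - 3*s)

Apply the Laplace transform to the equation.
With L{y'} = sY - y(0) = sY - 2: the LHS transforms to (s - 3)Y - (2).
The right side is L{8} = 8/s.
So (s - 3)Y = 8/s + (2).
Isolate Y and clear denominators.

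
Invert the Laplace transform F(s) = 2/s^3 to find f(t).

f(t) = t^2

Since L{t^2} = 2!/s^3 = 2/s^3, the inverse is t^2.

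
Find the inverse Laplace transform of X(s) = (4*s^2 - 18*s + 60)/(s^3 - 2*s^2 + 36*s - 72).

Factor the denominator: s^3 - 2*s^2 + 36*s - 72 = (s - 2)*(s^2 + 36).
Partial fraction decomposition gives [1/(s - 2)] + [3*s/(s^2 + 36)] + [-12/(s^2 + 36)].
Invert each term: 1/(s - 2) ↔ e^(2t); 3·s/(s^2 + 36) ↔ 3cos(6t); -2·6/(s^2 + 36) ↔ -2sin(6t).

exp(2*t) - 2*sin(6*t) + 3*cos(6*t)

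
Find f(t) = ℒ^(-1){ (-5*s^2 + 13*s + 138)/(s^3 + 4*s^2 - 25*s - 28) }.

Factor the denominator: s^3 + 4*s^2 - 25*s - 28 = (s - 4)*(s + 1)*(s + 7).
Partial fraction decomposition gives [2/(s - 4)] + [-4/(s + 1)] + [-3/(s + 7)].
Invert each term: 2/(s - 4) ↔ 2e^(4t); -4/(s + 1) ↔ -4e^(-t); -3/(s + 7) ↔ -3e^(-7t).

f(t) = 2*exp(4*t) - 4*exp(-t) - 3*exp(-7*t)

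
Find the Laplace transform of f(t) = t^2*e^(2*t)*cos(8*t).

2*(s - 2)*(s^2 - 4*s - 188)/(s^2 - 4*s + 68)^3

L{cos(8t)} = s/(s^2 + 64).
Multiplying by e^(2t) shifts s → s - 2, so L{e^(2*t)*cos(8*t)} = (s - 2)/((s - 2)^2 + 64).
Then apply L{t^2·g(t)} = (-1)^2 d^2/ds^2[G(s)] with G(s) = (s - 2)/((s - 2)^2 + 64):
differentiating 2 times and applying the sign gives 2*(s - 2)*(s^2 - 4*s - 188)/(s^2 - 4*s + 68)^3.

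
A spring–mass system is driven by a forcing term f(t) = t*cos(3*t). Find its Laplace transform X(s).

X(s) = (s - 3)*(s + 3)/(s^2 + 9)^2

L{cos(3t)} = s/(s^2 + 9).
Then apply L{t·g(t)} = -d/ds[G(s)] with G(s) = s/(s^2 + 9):
differentiating 1 time and applying the sign gives (s - 3)*(s + 3)/(s^2 + 9)^2.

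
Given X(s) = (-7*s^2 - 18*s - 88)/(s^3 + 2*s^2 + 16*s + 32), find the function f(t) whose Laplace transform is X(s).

Factor the denominator: s^3 + 2*s^2 + 16*s + 32 = (s + 2)*(s^2 + 16).
Partial fraction decomposition gives [-4/(s + 2)] + [-3*s/(s^2 + 16)] + [-12/(s^2 + 16)].
Invert each term: -4/(s + 2) ↔ -4e^(-2t); -3·s/(s^2 + 16) ↔ -3cos(4t); -3·4/(s^2 + 16) ↔ -3sin(4t).

f(t) = -3*sin(4*t) - 3*cos(4*t) - 4*exp(-2*t)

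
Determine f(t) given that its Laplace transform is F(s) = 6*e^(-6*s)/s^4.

f(t) = Heaviside(t - 6)*((t - 6)^3)

The factor e^(-6s) signals a time shift by c = 6 (second shifting theorem).
L{t^3} = 3!/s^4 = 6/s^4, so L^-1{6/s^4} = t^3.
Hence the inverse is u(t - 6) times that function evaluated at t - 6.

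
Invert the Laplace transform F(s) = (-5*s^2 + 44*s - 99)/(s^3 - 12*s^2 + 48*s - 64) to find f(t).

Factor the denominator: s^3 - 12*s^2 + 48*s - 64 = (s - 4)^3.
Partial fraction decomposition gives [-5/(s - 4)] + [4/(s - 4)^2] + [-3/(s - 4)^3].
Invert each term: -5/(s - 4) ↔ -5e^(4t); 4/(s - 4)^2 ↔ 4t·e^(4t); -3/(s - 4)^3 ↔ (-3/2)t^2·e^(4t).

f(t) = -3*t^2*exp(4*t)/2 + 4*t*exp(4*t) - 5*exp(4*t)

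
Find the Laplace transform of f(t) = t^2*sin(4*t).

8*(3*s^2 - 16)/(s^2 + 16)^3

L{sin(4t)} = 4/(s^2 + 16).
Then apply L{t^2·g(t)} = (-1)^2 d^2/ds^2[G(s)] with G(s) = 4/(s^2 + 16):
differentiating 2 times and applying the sign gives 8*(3*s^2 - 16)/(s^2 + 16)^3.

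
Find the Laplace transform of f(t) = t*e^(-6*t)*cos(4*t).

(s + 2)*(s + 10)/(s^2 + 12*s + 52)^2

L{cos(4t)} = s/(s^2 + 16).
Multiplying by e^(-6t) shifts s → s + 6, so L{e^(-6*t)*cos(4*t)} = (s + 6)/((s + 6)^2 + 16).
Then apply L{t·g(t)} = -d/ds[G(s)] with G(s) = (s + 6)/((s + 6)^2 + 16):
differentiating 1 time and applying the sign gives (s + 2)*(s + 10)/(s^2 + 12*s + 52)^2.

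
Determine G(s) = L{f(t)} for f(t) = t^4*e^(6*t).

L{t^4} = 4!/s^5 = 24/s^5.
By the first shifting theorem, multiplying by e^(6t) replaces s with s - 6.

G(s) = 24/(s - 6)^5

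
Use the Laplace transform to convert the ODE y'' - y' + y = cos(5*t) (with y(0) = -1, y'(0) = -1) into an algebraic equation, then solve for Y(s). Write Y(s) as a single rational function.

Y(s) = (-s^3 - 24*s)/(s^4 - s^3 + 26*s^2 - 25*s + 25)

Laplace-transform each side.
Using L{y''} = s^2 Y - s·y(0) - y'(0) and L{y'} = sY - y(0), with y(0) = -1, y'(0) = -1, the left side becomes (s^2 - s + 1)Y - (-s).
The right side is L{cos(5*t)} = s/(s^2 + 25).
So (s^2 - s + 1)Y = s/(s^2 + 25) + (-s).
Divide through and combine into a single rational function.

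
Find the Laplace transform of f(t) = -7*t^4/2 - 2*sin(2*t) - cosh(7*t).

By linearity of the Laplace transform, transform each term separately.
(-1)·[L{cosh(7t)} = s/(s^2 - 49)]; (-2)·[L{sin(2t)} = 2/(s^2 + 4)]; (-7/2)·[L{t^4} = 4!/s^5 = 24/s^5].

-s/(s^2 - 49) - 4/(s^2 + 4) - 84/s^5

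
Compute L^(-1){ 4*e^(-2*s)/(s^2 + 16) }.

The factor e^(-2s) signals a time shift by c = 2 (second shifting theorem).
L{sin(4t)} = 4/(s^2 + 16), so L^-1{4/(s^2 + 16)} = sin(4*t).
Hence the inverse is u(t - 2) times that function evaluated at t - 2.

Heaviside(t - 2)*(sin(4*t - 8))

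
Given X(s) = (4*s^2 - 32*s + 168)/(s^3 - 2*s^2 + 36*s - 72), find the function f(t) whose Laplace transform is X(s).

f(t) = 3*exp(2*t) - 5*sin(6*t) + cos(6*t)

Factor the denominator: s^3 - 2*s^2 + 36*s - 72 = (s - 2)*(s^2 + 36).
Partial fraction decomposition gives [3/(s - 2)] + [s/(s^2 + 36)] + [-30/(s^2 + 36)].
Invert each term: 3/(s - 2) ↔ 3e^(2t); 1·s/(s^2 + 36) ↔ cos(6t); -5·6/(s^2 + 36) ↔ -5sin(6t).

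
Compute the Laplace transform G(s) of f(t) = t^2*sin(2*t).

L{sin(2t)} = 2/(s^2 + 4).
Then apply L{t^2·g(t)} = (-1)^2 d^2/ds^2[H(s)] with H(s) = 2/(s^2 + 4):
differentiating 2 times and applying the sign gives 4*(3*s^2 - 4)/(s^2 + 4)^3.

G(s) = 4*(3*s^2 - 4)/(s^2 + 4)^3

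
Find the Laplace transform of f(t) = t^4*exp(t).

24/(s - 1)^5

L{t^4} = 4!/s^5 = 24/s^5.
By the first shifting theorem, multiplying by e^(t) replaces s with s - 1.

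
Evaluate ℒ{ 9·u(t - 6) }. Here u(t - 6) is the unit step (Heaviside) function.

9*exp(-6*s)/s

By the second shifting theorem, L{u(t - c)·g(t - c)} = e^(-cs)·G(s) with c = 6 and G(s) = L{g(t)}.
L{9} = 9/s.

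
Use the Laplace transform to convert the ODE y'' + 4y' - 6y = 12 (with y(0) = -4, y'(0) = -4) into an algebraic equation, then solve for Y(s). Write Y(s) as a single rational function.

Y(s) = (-4*s^2 - 20*s + 12)/(s^3 + 4*s^2 - 6*s)

Transform both sides with L{·}.
The derivative rules (L{y''} = s^2 Y - s·y(0) - y'(0) and L{y'} = sY - y(0), with y(0) = -4, y'(0) = -4) turn the left side into (s^2 + 4*s - 6)Y - (-4*s - 20).
The right side is L{12} = 12/s.
So (s^2 + 4*s - 6)Y = 12/s + (-4*s - 20).
Divide through and combine into a single rational function.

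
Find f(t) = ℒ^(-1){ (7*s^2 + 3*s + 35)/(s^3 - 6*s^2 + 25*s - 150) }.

f(t) = 5*exp(6*t) + 3*sin(5*t) + 2*cos(5*t)

Factor the denominator: s^3 - 6*s^2 + 25*s - 150 = (s - 6)*(s^2 + 25).
Partial fraction decomposition gives [5/(s - 6)] + [2*s/(s^2 + 25)] + [15/(s^2 + 25)].
Invert each term: 5/(s - 6) ↔ 5e^(6t); 2·s/(s^2 + 25) ↔ 2cos(5t); 3·5/(s^2 + 25) ↔ 3sin(5t).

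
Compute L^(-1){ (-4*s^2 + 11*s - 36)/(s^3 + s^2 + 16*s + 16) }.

3*sin(4*t) - cos(4*t) - 3*exp(-t)

Factor the denominator: s^3 + s^2 + 16*s + 16 = (s + 1)*(s^2 + 16).
Partial fraction decomposition gives [-3/(s + 1)] + [-s/(s^2 + 16)] + [12/(s^2 + 16)].
Invert each term: -3/(s + 1) ↔ -3e^(-t); -1·s/(s^2 + 16) ↔ -cos(4t); 3·4/(s^2 + 16) ↔ 3sin(4t).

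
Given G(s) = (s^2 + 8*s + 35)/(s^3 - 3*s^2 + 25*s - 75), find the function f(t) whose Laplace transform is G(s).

Factor the denominator: s^3 - 3*s^2 + 25*s - 75 = (s - 3)*(s^2 + 25).
Partial fraction decomposition gives [2/(s - 3)] + [-s/(s^2 + 25)] + [5/(s^2 + 25)].
Invert each term: 2/(s - 3) ↔ 2e^(3t); -1·s/(s^2 + 25) ↔ -cos(5t); 1·5/(s^2 + 25) ↔ sin(5t).

f(t) = 2*exp(3*t) + sin(5*t) - cos(5*t)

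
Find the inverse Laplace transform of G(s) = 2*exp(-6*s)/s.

Heaviside(t - 6)*(2)

The factor e^(-6s) signals a time shift by c = 6 (second shifting theorem).
L{2} = 2/s, so L^-1{2/s} = 2.
Hence the inverse is u(t - 6) times that function evaluated at t - 6.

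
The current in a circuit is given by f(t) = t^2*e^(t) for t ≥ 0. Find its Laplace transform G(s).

G(s) = 2/(s - 1)^3

L{e^(t)} = 1/(s - 1).
Then apply L{t^2·g(t)} = (-1)^2 d^2/ds^2[H(s)] with H(s) = 1/(s - 1):
differentiating 2 times and applying the sign gives 2/(s - 1)^3.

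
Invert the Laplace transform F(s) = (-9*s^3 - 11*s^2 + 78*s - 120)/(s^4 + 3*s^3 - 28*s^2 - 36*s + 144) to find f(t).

Factor the denominator: s^4 + 3*s^3 - 28*s^2 - 36*s + 144 = (s - 4)*(s - 2)*(s + 3)*(s + 6).
Partial fraction decomposition gives [1/(s - 2)] + [-4/(s - 4)] + [-2/(s + 3)] + [-4/(s + 6)].
Invert each term: 1/(s - 2) ↔ e^(2t); -4/(s - 4) ↔ -4e^(4t); -2/(s + 3) ↔ -2e^(-3t); -4/(s + 6) ↔ -4e^(-6t).

f(t) = -4*exp(4*t) + exp(2*t) - 2*exp(-3*t) - 4*exp(-6*t)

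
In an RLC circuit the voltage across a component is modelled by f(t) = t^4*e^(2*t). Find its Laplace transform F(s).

L{t^4} = 4!/s^5 = 24/s^5.
By the first shifting theorem, multiplying by e^(2t) replaces s with s - 2.

F(s) = 24/(s - 2)^5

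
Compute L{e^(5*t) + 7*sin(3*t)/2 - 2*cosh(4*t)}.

The transform is linear, so treat each term independently.
(-2)·[L{cosh(4t)} = s/(s^2 - 16)]; (7/2)·[L{sin(3t)} = 3/(s^2 + 9)]; L{e^(5t)} = 1/(s - 5).

-2*s/(s^2 - 16) + 21/(2*(s^2 + 9)) + 1/(s - 5)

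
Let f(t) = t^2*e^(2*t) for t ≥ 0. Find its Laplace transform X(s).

X(s) = 2/(s - 2)^3

L{e^(2t)} = 1/(s - 2).
Then apply L{t^2·g(t)} = (-1)^2 d^2/ds^2[G(s)] with G(s) = 1/(s - 2):
differentiating 2 times and applying the sign gives 2/(s - 2)^3.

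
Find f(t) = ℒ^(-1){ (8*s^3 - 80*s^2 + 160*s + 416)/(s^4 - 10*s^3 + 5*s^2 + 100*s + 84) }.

Factor the denominator: s^4 - 10*s^3 + 5*s^2 + 100*s + 84 = (s - 7)*(s - 6)*(s + 1)*(s + 2).
Partial fraction decomposition gives [4/(s + 2)] + [-4/(s - 6)] + [5/(s - 7)] + [3/(s + 1)].
Invert each term: 4/(s + 2) ↔ 4e^(-2t); -4/(s - 6) ↔ -4e^(6t); 5/(s - 7) ↔ 5e^(7t); 3/(s + 1) ↔ 3e^(-t).

f(t) = 5*exp(7*t) - 4*exp(6*t) + 3*exp(-t) + 4*exp(-2*t)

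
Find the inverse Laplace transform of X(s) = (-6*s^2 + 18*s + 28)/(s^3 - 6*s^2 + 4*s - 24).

Factor the denominator: s^3 - 6*s^2 + 4*s - 24 = (s - 6)*(s^2 + 4).
Partial fraction decomposition gives [-2/(s - 6)] + [-4*s/(s^2 + 4)] + [-6/(s^2 + 4)].
Invert each term: -2/(s - 6) ↔ -2e^(6t); -4·s/(s^2 + 4) ↔ -4cos(2t); -3·2/(s^2 + 4) ↔ -3sin(2t).

-2*exp(6*t) - 3*sin(2*t) - 4*cos(2*t)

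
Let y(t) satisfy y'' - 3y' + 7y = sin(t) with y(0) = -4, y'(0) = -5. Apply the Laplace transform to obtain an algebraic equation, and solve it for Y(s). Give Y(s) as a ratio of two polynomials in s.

Laplace-transform each side.
Using L{y''} = s^2 Y - s·y(0) - y'(0) and L{y'} = sY - y(0), with y(0) = -4, y'(0) = -5, the left side becomes (s^2 - 3*s + 7)Y - (-4*s + 7).
The right side is L{sin(t)} = 1/(s^2 + 1).
So (s^2 - 3*s + 7)Y = 1/(s^2 + 1) + (-4*s + 7).
Isolate Y and clear denominators.

Y(s) = (-4*s^3 + 7*s^2 - 4*s + 8)/(s^4 - 3*s^3 + 8*s^2 - 3*s + 7)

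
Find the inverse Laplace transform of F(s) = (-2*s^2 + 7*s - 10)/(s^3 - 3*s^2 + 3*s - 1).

-5*t^2*exp(t)/2 + 3*t*exp(t) - 2*exp(t)

Factor the denominator: s^3 - 3*s^2 + 3*s - 1 = (s - 1)^3.
Partial fraction decomposition gives [-2/(s - 1)] + [3/(s - 1)^2] + [-5/(s - 1)^3].
Invert each term: -2/(s - 1) ↔ -2e^(t); 3/(s - 1)^2 ↔ 3t·e^(t); -5/(s - 1)^3 ↔ (-5/2)t^2·e^(t).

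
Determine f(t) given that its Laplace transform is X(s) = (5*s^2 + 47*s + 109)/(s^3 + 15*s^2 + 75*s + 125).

f(t) = -t^2*exp(-5*t)/2 - 3*t*exp(-5*t) + 5*exp(-5*t)

Factor the denominator: s^3 + 15*s^2 + 75*s + 125 = (s + 5)^3.
Partial fraction decomposition gives [5/(s + 5)] + [-3/(s + 5)^2] + [-1/(s + 5)^3].
Invert each term: 5/(s + 5) ↔ 5e^(-5t); -3/(s + 5)^2 ↔ -3t·e^(-5t); -1/(s + 5)^3 ↔ (-1/2)t^2·e^(-5t).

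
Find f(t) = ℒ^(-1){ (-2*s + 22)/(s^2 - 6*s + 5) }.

f(t) = 3*exp(5*t) - 5*exp(t)

Factor the denominator: s^2 - 6*s + 5 = (s - 5)*(s - 1).
Partial fraction decomposition gives [3/(s - 5)] + [-5/(s - 1)].
Invert each term: 3/(s - 5) ↔ 3e^(5t); -5/(s - 1) ↔ -5e^(t).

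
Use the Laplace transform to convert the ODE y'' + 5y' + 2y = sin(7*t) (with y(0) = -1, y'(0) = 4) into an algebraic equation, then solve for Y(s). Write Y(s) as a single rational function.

Transform both sides with L{·}.
Using L{y''} = s^2 Y - s·y(0) - y'(0) and L{y'} = sY - y(0), with y(0) = -1, y'(0) = 4, the left side becomes (s^2 + 5*s + 2)Y - (-s - 1).
The right side is L{sin(7*t)} = 7/(s^2 + 49).
So (s^2 + 5*s + 2)Y = 7/(s^2 + 49) + (-s - 1).
Solve for Y(s) and write it as one ratio of polynomials.

Y(s) = (-s^3 - s^2 - 49*s - 42)/(s^4 + 5*s^3 + 51*s^2 + 245*s + 98)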